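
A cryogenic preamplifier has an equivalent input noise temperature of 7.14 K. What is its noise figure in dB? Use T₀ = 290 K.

0.106 dB

F = 1 + T_e/T₀ = 1 + 7.14/290 = 1.02462
NF = 10 log₁₀(1.02462) = 0.106 dB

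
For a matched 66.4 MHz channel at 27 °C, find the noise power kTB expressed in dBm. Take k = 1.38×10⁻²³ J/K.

T = 27 °C + 273.15 = 300.15 K
P_n = kTB = 1.38×10⁻²³ × 300.15 × 6.64×10⁷ = 2.75×10⁻¹³ W
In dBm: 10 log₁₀(2.75×10⁻¹³ / 10⁻³) = −95.6 dBm

−95.6 dBm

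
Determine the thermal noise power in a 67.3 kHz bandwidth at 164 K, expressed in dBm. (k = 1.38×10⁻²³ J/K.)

−128.2 dBm

P_n = kTB = 1.38×10⁻²³ × 164 × 6.73×10⁴ = 1.52×10⁻¹⁶ W
In dBm: 10 log₁₀(1.52×10⁻¹⁶ / 10⁻³) = −128.2 dBm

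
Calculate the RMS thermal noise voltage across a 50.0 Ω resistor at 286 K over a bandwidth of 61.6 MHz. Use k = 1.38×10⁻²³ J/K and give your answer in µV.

V_n = √(4kTRB)
4kTRB = 4 × 1.38×10⁻²³ × 286 × 5.00×10¹ × 6.16×10⁷ = 4.86×10⁻¹¹ V²
V_n = √(4.86×10⁻¹¹) = 6.97×10⁻⁶ V = 6.97 µV

6.97 µV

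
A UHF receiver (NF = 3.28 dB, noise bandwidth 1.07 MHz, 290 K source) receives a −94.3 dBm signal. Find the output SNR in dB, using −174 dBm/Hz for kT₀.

16.1 dB

Noise floor: N = −174 + 10 log₁₀(B) + NF
10 log₁₀(1.07×10⁶) = 60.29 dB
N = −174 + 60.29 + 3.28 = −110.43 dBm
SNR = P_sig − N = −94.3 − (−110.43) = 16.13 dB → 16.1 dB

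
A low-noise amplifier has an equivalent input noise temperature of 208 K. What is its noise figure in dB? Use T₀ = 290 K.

2.35 dB

F = 1 + T_e/T₀ = 1 + 208/290 = 1.71724
NF = 10 log₁₀(1.71724) = 2.35 dB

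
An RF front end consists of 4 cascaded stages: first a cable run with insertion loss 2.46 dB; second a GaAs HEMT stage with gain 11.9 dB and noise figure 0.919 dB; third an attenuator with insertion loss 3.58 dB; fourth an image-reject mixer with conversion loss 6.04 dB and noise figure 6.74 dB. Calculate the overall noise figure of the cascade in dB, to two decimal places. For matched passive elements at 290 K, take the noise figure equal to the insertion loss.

5.17 dB

Convert to linear (a loss of L dB is a gain of −L dB): F_i = 10^(NF_i/10), G_i = 10^(G_i,dB/10)
  Stage 1: F_1 = 10^(2.46/10) = 1.762, G_1 = 10^(−2.46/10) = 0.5675
  Stage 2: F_2 = 10^(0.919/10) = 1.236, G_2 = 10^(11.9/10) = 15.49
  Stage 3: F_3 = 10^(3.58/10) = 2.280, G_3 = 10^(−3.58/10) = 0.4385
  Stage 4: F_4 = 10^(6.74/10) = 4.721, G_4 = 10^(−6.04/10) = 0.2489
Friis cascade:
  F = 1.762 + (1.236 − 1)/0.5675 + (2.280 − 1)/8.790 + (4.721 − 1)/3.855 = 3.288
NF = 10 log₁₀(3.288) = 5.17 dB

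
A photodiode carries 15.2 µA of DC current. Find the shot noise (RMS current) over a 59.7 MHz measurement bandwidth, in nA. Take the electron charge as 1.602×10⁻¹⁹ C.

17.1 nA

I_n = √(2qI·B)
2qI·B = 2 × 1.602×10⁻¹⁹ × 1.52×10⁻⁵ × 5.97×10⁷ = 2.91×10⁻¹⁶ A²
I_n = √(2.91×10⁻¹⁶) = 1.71×10⁻⁸ A = 17.1 nA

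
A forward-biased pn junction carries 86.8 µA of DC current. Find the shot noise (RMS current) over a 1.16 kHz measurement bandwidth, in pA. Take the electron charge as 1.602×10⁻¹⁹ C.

I_n = √(2qI·B)
2qI·B = 2 × 1.602×10⁻¹⁹ × 8.68×10⁻⁵ × 1.16×10³ = 3.23×10⁻²⁰ A²
I_n = √(3.23×10⁻²⁰) = 1.80×10⁻¹⁰ A = 180 pA

180 pA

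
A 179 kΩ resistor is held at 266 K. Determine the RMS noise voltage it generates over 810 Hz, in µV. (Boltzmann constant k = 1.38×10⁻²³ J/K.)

1.46 µV

V_n = √(4kTRB)
4kTRB = 4 × 1.38×10⁻²³ × 266 × 1.79×10⁵ × 8.10×10² = 2.13×10⁻¹² V²
V_n = √(2.13×10⁻¹²) = 1.46×10⁻⁶ V = 1.46 µV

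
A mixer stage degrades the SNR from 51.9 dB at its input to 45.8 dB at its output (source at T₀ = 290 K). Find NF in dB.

6.1 dB

NF (dB) = SNR_in(dB) − SNR_out(dB) when the source is at T₀
NF = 51.9 − 45.8 = 6.1 dB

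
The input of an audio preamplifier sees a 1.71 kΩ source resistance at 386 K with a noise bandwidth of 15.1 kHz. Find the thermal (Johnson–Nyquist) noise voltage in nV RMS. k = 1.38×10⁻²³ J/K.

V_n = √(4kTRB)
4kTRB = 4 × 1.38×10⁻²³ × 386 × 1.71×10³ × 1.51×10⁴ = 5.50×10⁻¹³ V²
V_n = √(5.50×10⁻¹³) = 7.42×10⁻⁷ V = 742 nV

742 nV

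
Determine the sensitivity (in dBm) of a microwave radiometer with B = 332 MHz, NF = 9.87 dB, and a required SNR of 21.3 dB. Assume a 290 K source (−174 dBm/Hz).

−57.6 dBm

Sensitivity = −174 + 10 log₁₀(B) + NF + SNR_min
= −174 + 85.21 + 9.87 + 21.3
= −57.62 dBm → −57.6 dBm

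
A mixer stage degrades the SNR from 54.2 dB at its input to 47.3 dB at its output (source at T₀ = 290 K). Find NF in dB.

6.9 dB

NF (dB) = SNR_in(dB) − SNR_out(dB) when the source is at T₀
NF = 54.2 − 47.3 = 6.9 dB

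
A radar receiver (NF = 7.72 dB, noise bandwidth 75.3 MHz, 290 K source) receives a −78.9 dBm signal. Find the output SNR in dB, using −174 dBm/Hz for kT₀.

Noise floor: N = −174 + 10 log₁₀(B) + NF
10 log₁₀(7.53×10⁷) = 78.77 dB
N = −174 + 78.77 + 7.72 = −87.51 dBm
SNR = P_sig − N = −78.9 − (−87.51) = 8.61 dB → 8.6 dB

8.6 dB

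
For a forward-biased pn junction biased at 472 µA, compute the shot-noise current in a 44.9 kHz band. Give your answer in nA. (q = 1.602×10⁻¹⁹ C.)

2.61 nA

I_n = √(2qI·B)
2qI·B = 2 × 1.602×10⁻¹⁹ × 4.72×10⁻⁴ × 4.49×10⁴ = 6.79×10⁻¹⁸ A²
I_n = √(6.79×10⁻¹⁸) = 2.61×10⁻⁹ A = 2.61 nA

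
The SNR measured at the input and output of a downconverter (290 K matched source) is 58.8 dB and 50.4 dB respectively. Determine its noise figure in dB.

NF (dB) = SNR_in(dB) − SNR_out(dB) when the source is at T₀
NF = 58.8 − 50.4 = 8.4 dB

8.4 dB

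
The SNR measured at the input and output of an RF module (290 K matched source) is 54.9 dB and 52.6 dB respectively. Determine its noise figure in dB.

2.3 dB

NF (dB) = SNR_in(dB) − SNR_out(dB) when the source is at T₀
NF = 54.9 − 52.6 = 2.3 dB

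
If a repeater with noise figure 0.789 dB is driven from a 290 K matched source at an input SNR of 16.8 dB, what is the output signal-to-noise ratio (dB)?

By definition F = SNR_in/SNR_out, so in dB: SNR_out = SNR_in − NF
SNR_out = 16.8 − 0.789 = 16.011 dB

16.011 dB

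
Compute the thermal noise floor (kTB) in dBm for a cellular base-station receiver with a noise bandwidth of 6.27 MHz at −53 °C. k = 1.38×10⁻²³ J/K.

T = −53 °C + 273.15 = 220.15 K
P_n = kTB = 1.38×10⁻²³ × 220.15 × 6.27×10⁶ = 1.90×10⁻¹⁴ W
In dBm: 10 log₁₀(1.90×10⁻¹⁴ / 10⁻³) = −107.2 dBm

−107.2 dBm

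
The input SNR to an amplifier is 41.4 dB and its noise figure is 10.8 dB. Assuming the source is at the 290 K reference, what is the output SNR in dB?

30.6 dB

By definition F = SNR_in/SNR_out, so in dB: SNR_out = SNR_in − NF
SNR_out = 41.4 − 10.8 = 30.6 dB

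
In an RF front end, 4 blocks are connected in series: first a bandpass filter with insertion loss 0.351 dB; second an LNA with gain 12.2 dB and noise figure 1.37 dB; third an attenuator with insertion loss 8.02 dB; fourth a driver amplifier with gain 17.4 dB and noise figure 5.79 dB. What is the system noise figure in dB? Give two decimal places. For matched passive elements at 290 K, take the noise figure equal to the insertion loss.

Convert to linear (a loss of L dB is a gain of −L dB): F_i = 10^(NF_i/10), G_i = 10^(G_i,dB/10)
  Stage 1: F_1 = 10^(0.351/10) = 1.084, G_1 = 10^(−0.351/10) = 0.9224
  Stage 2: F_2 = 10^(1.37/10) = 1.371, G_2 = 10^(12.2/10) = 16.60
  Stage 3: F_3 = 10^(8.02/10) = 6.339, G_3 = 10^(−8.02/10) = 0.1578
  Stage 4: F_4 = 10^(5.79/10) = 3.793, G_4 = 10^(17.4/10) = 54.95
Friis cascade:
  F = 1.084 + (1.371 − 1)/0.9224 + (6.339 − 1)/15.31 + (3.793 − 1)/2.415 = 2.992
NF = 10 log₁₀(2.992) = 4.76 dB

4.76 dB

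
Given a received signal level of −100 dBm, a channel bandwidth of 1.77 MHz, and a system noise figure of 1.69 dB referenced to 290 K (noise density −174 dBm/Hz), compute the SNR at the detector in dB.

9.8 dB

Noise floor: N = −174 + 10 log₁₀(B) + NF
10 log₁₀(1.77×10⁶) = 62.48 dB
N = −174 + 62.48 + 1.69 = −109.83 dBm
SNR = P_sig − N = −100 − (−109.83) = 9.83 dB → 9.8 dB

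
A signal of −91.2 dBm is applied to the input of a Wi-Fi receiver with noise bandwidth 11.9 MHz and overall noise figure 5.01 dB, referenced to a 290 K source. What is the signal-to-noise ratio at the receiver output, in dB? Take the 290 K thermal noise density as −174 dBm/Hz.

Noise floor: N = −174 + 10 log₁₀(B) + NF
10 log₁₀(1.19×10⁷) = 70.76 dB
N = −174 + 70.76 + 5.01 = −98.23 dBm
SNR = P_sig − N = −91.2 − (−98.23) = 7.03 dB → 7.0 dB

7.0 dB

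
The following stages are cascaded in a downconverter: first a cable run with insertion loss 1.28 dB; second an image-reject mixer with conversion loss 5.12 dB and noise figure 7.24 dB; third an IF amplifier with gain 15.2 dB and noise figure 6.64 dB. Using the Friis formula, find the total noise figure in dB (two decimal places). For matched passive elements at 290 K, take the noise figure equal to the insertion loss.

13.60 dB

Convert to linear (a loss of L dB is a gain of −L dB): F_i = 10^(NF_i/10), G_i = 10^(G_i,dB/10)
  Stage 1: F_1 = 10^(1.28/10) = 1.343, G_1 = 10^(−1.28/10) = 0.7447
  Stage 2: F_2 = 10^(7.24/10) = 5.297, G_2 = 10^(−5.12/10) = 0.3076
  Stage 3: F_3 = 10^(6.64/10) = 4.613, G_3 = 10^(15.2/10) = 33.11
Friis cascade:
  F = 1.343 + (5.297 − 1)/0.7447 + (4.613 − 1)/0.2291 = 22.88
NF = 10 log₁₀(22.88) = 13.60 dB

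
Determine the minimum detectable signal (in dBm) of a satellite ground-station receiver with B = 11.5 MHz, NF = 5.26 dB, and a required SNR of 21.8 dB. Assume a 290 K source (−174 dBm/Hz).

−76.3 dBm

Sensitivity = −174 + 10 log₁₀(B) + NF + SNR_min
= −174 + 70.61 + 5.26 + 21.8
= −76.33 dBm → −76.3 dBm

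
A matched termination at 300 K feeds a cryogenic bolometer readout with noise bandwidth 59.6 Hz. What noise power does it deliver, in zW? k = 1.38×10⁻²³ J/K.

P_n = kTB = 1.38×10⁻²³ × 300 × 5.96×10¹ = 2.47×10⁻¹⁹ W = 247 zW

247 zW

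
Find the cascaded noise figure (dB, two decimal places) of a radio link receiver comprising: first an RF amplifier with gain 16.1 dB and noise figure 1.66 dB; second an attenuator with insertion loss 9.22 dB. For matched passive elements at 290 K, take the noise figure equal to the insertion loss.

Convert to linear (a loss of L dB is a gain of −L dB): F_i = 10^(NF_i/10), G_i = 10^(G_i,dB/10)
  Stage 1: F_1 = 10^(1.66/10) = 1.466, G_1 = 10^(16.1/10) = 40.74
  Stage 2: F_2 = 10^(9.22/10) = 8.356, G_2 = 10^(−9.22/10) = 0.1197
Friis cascade:
  F = 1.466 + (8.356 − 1)/40.74 = 1.646
NF = 10 log₁₀(1.646) = 2.16 dB

2.16 dB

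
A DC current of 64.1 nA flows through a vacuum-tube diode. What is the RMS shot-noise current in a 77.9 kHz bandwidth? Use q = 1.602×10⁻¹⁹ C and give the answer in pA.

I_n = √(2qI·B)
2qI·B = 2 × 1.602×10⁻¹⁹ × 6.41×10⁻⁸ × 7.79×10⁴ = 1.60×10⁻²¹ A²
I_n = √(1.60×10⁻²¹) = 4.00×10⁻¹¹ A = 40.0 pA

40.0 pA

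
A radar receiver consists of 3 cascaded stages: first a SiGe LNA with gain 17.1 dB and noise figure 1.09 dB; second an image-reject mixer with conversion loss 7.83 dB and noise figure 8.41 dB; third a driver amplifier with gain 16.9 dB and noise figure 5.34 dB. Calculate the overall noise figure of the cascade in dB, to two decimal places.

2.27 dB

Convert to linear (a loss of L dB is a gain of −L dB): F_i = 10^(NF_i/10), G_i = 10^(G_i,dB/10)
  Stage 1: F_1 = 10^(1.09/10) = 1.285, G_1 = 10^(17.1/10) = 51.29
  Stage 2: F_2 = 10^(8.41/10) = 6.934, G_2 = 10^(−7.83/10) = 0.1648
  Stage 3: F_3 = 10^(5.34/10) = 3.420, G_3 = 10^(16.9/10) = 48.98
Friis cascade:
  F = 1.285 + (6.934 − 1)/51.29 + (3.420 − 1)/8.453 = 1.687
NF = 10 log₁₀(1.687) = 2.27 dB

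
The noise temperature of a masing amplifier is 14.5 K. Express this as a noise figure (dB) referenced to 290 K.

F = 1 + T_e/T₀ = 1 + 14.5/290 = 1.05
NF = 10 log₁₀(1.05) = 0.212 dB

0.212 dB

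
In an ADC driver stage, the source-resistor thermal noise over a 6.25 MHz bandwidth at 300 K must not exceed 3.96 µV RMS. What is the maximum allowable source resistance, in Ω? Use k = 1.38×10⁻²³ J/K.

Johnson–Nyquist: V_n = √(4kTRB) ⇒ R = V_n² / (4kTB)
4kTB = 4 × 1.38×10⁻²³ × 300 × 6.25×10⁶ = 1.03×10⁻¹³
R = (3.96×10⁻⁶)² / 1.03×10⁻¹³ = 1.52×10² Ω = 152 Ω

152 Ω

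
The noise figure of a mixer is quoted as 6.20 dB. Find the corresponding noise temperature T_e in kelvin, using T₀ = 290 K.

F = 10^(6.20/10) = 4.16869
T_e = (F − 1)·T₀ = (4.16869 − 1) × 290 = 919 K

919 K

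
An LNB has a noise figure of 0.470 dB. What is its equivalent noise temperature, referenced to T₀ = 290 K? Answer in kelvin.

33.1 K

F = 10^(0.470/10) = 1.11429
T_e = (F − 1)·T₀ = (1.11429 − 1) × 290 = 33.1 K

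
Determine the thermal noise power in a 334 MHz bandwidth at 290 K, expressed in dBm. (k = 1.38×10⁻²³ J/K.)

−88.7 dBm

P_n = kTB = 1.38×10⁻²³ × 290 × 3.34×10⁸ = 1.34×10⁻¹² W
In dBm: 10 log₁₀(1.34×10⁻¹² / 10⁻³) = −88.7 dBm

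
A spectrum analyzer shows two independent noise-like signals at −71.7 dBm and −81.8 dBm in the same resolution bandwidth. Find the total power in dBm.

−71.3 dBm

Convert to linear, add, convert back:
P₁ = 6.76×10⁻¹¹ W, P₂ = 6.61×10⁻¹² W
P_tot = 7.42×10⁻¹¹ W → 10 log₁₀(P_tot / 10⁻³) = −71.3 dBm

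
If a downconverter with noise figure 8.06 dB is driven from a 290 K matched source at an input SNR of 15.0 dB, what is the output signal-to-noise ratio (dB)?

6.94 dB

By definition F = SNR_in/SNR_out, so in dB: SNR_out = SNR_in − NF
SNR_out = 15.0 − 8.06 = 6.94 dB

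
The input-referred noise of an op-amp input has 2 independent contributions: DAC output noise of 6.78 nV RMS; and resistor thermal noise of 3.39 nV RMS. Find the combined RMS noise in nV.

7.58 nV

Uncorrelated sources add in power (mean-square): V_tot = √(ΣV_i²)
V_tot = √[(6.78×10⁻⁹)² + (3.39×10⁻⁹)²] = 7.58×10⁻⁹ V = 7.58 nV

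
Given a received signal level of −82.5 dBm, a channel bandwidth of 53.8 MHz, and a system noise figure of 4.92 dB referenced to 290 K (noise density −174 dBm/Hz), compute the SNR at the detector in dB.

Noise floor: N = −174 + 10 log₁₀(B) + NF
10 log₁₀(5.38×10⁷) = 77.31 dB
N = −174 + 77.31 + 4.92 = −91.77 dBm
SNR = P_sig − N = −82.5 − (−91.77) = 9.27 dB → 9.3 dB

9.3 dB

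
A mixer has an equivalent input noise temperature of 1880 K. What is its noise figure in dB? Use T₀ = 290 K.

8.74 dB

F = 1 + T_e/T₀ = 1 + 1880/290 = 7.48276
NF = 10 log₁₀(7.48276) = 8.74 dB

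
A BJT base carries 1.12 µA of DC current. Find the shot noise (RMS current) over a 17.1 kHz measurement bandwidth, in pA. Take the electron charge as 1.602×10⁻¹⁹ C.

78.3 pA

I_n = √(2qI·B)
2qI·B = 2 × 1.602×10⁻¹⁹ × 1.12×10⁻⁶ × 1.71×10⁴ = 6.14×10⁻²¹ A²
I_n = √(6.14×10⁻²¹) = 7.83×10⁻¹¹ A = 78.3 pA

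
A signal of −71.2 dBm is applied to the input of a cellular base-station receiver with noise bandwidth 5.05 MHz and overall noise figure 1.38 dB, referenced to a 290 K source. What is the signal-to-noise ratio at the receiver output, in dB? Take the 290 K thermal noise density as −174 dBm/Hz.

34.4 dB

Noise floor: N = −174 + 10 log₁₀(B) + NF
10 log₁₀(5.05×10⁶) = 67.03 dB
N = −174 + 67.03 + 1.38 = −105.59 dBm
SNR = P_sig − N = −71.2 − (−105.59) = 34.39 dB → 34.4 dB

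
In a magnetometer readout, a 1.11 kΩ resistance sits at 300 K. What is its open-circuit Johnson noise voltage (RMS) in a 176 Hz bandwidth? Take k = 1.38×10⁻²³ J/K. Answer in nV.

56.9 nV

V_n = √(4kTRB)
4kTRB = 4 × 1.38×10⁻²³ × 300 × 1.11×10³ × 1.76×10² = 3.24×10⁻¹⁵ V²
V_n = √(3.24×10⁻¹⁵) = 5.69×10⁻⁸ V = 56.9 nV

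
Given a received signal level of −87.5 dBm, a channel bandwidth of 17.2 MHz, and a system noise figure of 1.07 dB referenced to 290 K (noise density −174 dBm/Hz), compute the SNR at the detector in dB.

Noise floor: N = −174 + 10 log₁₀(B) + NF
10 log₁₀(1.72×10⁷) = 72.36 dB
N = −174 + 72.36 + 1.07 = −100.57 dBm
SNR = P_sig − N = −87.5 − (−100.57) = 13.07 dB → 13.1 dB

13.1 dB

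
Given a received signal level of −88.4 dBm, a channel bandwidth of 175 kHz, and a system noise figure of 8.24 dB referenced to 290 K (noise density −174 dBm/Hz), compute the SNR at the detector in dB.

24.9 dB

Noise floor: N = −174 + 10 log₁₀(B) + NF
10 log₁₀(1.75×10⁵) = 52.43 dB
N = −174 + 52.43 + 8.24 = −113.33 dBm
SNR = P_sig − N = −88.4 − (−113.33) = 24.93 dB → 24.9 dB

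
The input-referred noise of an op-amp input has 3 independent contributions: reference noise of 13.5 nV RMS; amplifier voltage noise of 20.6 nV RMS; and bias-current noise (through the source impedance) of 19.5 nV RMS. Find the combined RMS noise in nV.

31.4 nV

Uncorrelated sources add in power (mean-square): V_tot = √(ΣV_i²)
V_tot = √[(1.35×10⁻⁸)² + (2.06×10⁻⁸)² + (1.95×10⁻⁸)²] = 3.14×10⁻⁸ V = 31.4 nV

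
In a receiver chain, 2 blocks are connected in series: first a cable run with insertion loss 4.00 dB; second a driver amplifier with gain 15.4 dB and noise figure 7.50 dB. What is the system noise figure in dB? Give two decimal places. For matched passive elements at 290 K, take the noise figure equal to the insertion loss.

Convert to linear (a loss of L dB is a gain of −L dB): F_i = 10^(NF_i/10), G_i = 10^(G_i,dB/10)
  Stage 1: F_1 = 10^(4.00/10) = 2.512, G_1 = 10^(−4.00/10) = 0.3981
  Stage 2: F_2 = 10^(7.50/10) = 5.623, G_2 = 10^(15.4/10) = 34.67
Friis cascade:
  F = 2.512 + (5.623 − 1)/0.3981 = 14.13
NF = 10 log₁₀(14.13) = 11.50 dB

11.50 dB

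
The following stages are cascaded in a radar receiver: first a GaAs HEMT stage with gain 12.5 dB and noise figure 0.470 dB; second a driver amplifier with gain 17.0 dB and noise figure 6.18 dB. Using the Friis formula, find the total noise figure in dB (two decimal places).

1.11 dB

Convert to linear (a loss of L dB is a gain of −L dB): F_i = 10^(NF_i/10), G_i = 10^(G_i,dB/10)
  Stage 1: F_1 = 10^(0.470/10) = 1.114, G_1 = 10^(12.5/10) = 17.78
  Stage 2: F_2 = 10^(6.18/10) = 4.150, G_2 = 10^(17.0/10) = 50.12
Friis cascade:
  F = 1.114 + (4.150 − 1)/17.78 = 1.291
NF = 10 log₁₀(1.291) = 1.11 dB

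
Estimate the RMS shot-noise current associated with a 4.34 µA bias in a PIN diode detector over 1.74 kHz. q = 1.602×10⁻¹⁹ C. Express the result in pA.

I_n = √(2qI·B)
2qI·B = 2 × 1.602×10⁻¹⁹ × 4.34×10⁻⁶ × 1.74×10³ = 2.42×10⁻²¹ A²
I_n = √(2.42×10⁻²¹) = 4.92×10⁻¹¹ A = 49.2 pA

49.2 pA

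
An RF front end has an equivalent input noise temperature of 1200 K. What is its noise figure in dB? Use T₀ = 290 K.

7.11 dB

F = 1 + T_e/T₀ = 1 + 1200/290 = 5.13793
NF = 10 log₁₀(5.13793) = 7.11 dB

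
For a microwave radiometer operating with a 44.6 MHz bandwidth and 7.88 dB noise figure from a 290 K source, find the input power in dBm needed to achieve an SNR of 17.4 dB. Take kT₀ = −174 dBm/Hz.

−72.2 dBm

Sensitivity = −174 + 10 log₁₀(B) + NF + SNR_min
= −174 + 76.49 + 7.88 + 17.4
= −72.23 dBm → −72.2 dBm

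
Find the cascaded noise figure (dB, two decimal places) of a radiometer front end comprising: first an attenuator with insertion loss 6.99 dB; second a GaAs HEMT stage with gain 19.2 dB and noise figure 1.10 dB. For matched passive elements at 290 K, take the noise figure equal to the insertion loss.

8.09 dB

Convert to linear (a loss of L dB is a gain of −L dB): F_i = 10^(NF_i/10), G_i = 10^(G_i,dB/10)
  Stage 1: F_1 = 10^(6.99/10) = 5.000, G_1 = 10^(−6.99/10) = 0.2000
  Stage 2: F_2 = 10^(1.10/10) = 1.288, G_2 = 10^(19.2/10) = 83.18
Friis cascade:
  F = 5.000 + (1.288 − 1)/0.2000 = 6.442
NF = 10 log₁₀(6.442) = 8.09 dB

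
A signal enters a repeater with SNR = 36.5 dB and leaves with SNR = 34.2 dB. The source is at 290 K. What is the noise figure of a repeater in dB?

2.3 dB

NF (dB) = SNR_in(dB) − SNR_out(dB) when the source is at T₀
NF = 36.5 − 34.2 = 2.3 dB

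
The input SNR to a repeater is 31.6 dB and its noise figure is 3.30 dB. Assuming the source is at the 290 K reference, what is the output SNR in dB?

By definition F = SNR_in/SNR_out, so in dB: SNR_out = SNR_in − NF
SNR_out = 31.6 − 3.30 = 28.30 dB

28.30 dB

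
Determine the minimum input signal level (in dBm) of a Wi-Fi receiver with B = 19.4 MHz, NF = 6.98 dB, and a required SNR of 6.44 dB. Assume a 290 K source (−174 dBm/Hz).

Sensitivity = −174 + 10 log₁₀(B) + NF + SNR_min
= −174 + 72.88 + 6.98 + 6.44
= −87.70 dBm → −87.7 dBm

−87.7 dBm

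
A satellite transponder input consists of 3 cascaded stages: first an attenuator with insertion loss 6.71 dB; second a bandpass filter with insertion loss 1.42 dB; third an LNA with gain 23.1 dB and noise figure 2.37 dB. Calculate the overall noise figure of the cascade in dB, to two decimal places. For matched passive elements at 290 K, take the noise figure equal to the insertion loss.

10.50 dB

Convert to linear (a loss of L dB is a gain of −L dB): F_i = 10^(NF_i/10), G_i = 10^(G_i,dB/10)
  Stage 1: F_1 = 10^(6.71/10) = 4.688, G_1 = 10^(−6.71/10) = 0.2133
  Stage 2: F_2 = 10^(1.42/10) = 1.387, G_2 = 10^(−1.42/10) = 0.7211
  Stage 3: F_3 = 10^(2.37/10) = 1.726, G_3 = 10^(23.1/10) = 204.2
Friis cascade:
  F = 4.688 + (1.387 − 1)/0.2133 + (1.726 − 1)/0.1538 = 11.22
NF = 10 log₁₀(11.22) = 10.50 dB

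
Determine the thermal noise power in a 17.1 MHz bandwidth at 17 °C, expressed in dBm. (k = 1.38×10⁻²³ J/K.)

−101.6 dBm

T = 17 °C + 273.15 = 290.15 K
P_n = kTB = 1.38×10⁻²³ × 290.15 × 1.71×10⁷ = 6.85×10⁻¹⁴ W
In dBm: 10 log₁₀(6.85×10⁻¹⁴ / 10⁻³) = −101.6 dBm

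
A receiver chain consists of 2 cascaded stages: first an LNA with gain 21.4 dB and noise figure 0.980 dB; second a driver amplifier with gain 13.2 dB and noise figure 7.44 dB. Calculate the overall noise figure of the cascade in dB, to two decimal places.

Convert to linear (a loss of L dB is a gain of −L dB): F_i = 10^(NF_i/10), G_i = 10^(G_i,dB/10)
  Stage 1: F_1 = 10^(0.980/10) = 1.253, G_1 = 10^(21.4/10) = 138.0
  Stage 2: F_2 = 10^(7.44/10) = 5.546, G_2 = 10^(13.2/10) = 20.89
Friis cascade:
  F = 1.253 + (5.546 − 1)/138.0 = 1.286
NF = 10 log₁₀(1.286) = 1.09 dB

1.09 dB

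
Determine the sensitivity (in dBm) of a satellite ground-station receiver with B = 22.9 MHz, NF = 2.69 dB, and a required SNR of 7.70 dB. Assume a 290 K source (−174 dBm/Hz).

Sensitivity = −174 + 10 log₁₀(B) + NF + SNR_min
= −174 + 73.6 + 2.69 + 7.70
= −90.01 dBm → −90.0 dBm

−90.0 dBm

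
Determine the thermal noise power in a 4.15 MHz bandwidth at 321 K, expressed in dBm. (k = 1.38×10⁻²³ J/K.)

P_n = kTB = 1.38×10⁻²³ × 321 × 4.15×10⁶ = 1.84×10⁻¹⁴ W
In dBm: 10 log₁₀(1.84×10⁻¹⁴ / 10⁻³) = −107.4 dBm

−107.4 dBm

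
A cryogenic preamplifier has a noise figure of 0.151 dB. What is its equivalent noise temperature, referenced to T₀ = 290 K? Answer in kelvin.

10.3 K

F = 10^(0.151/10) = 1.03538
T_e = (F − 1)·T₀ = (1.03538 − 1) × 290 = 10.3 K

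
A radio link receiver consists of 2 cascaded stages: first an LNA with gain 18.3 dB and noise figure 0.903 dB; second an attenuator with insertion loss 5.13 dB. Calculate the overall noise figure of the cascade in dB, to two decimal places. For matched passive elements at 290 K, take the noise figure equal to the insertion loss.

Convert to linear (a loss of L dB is a gain of −L dB): F_i = 10^(NF_i/10), G_i = 10^(G_i,dB/10)
  Stage 1: F_1 = 10^(0.903/10) = 1.231, G_1 = 10^(18.3/10) = 67.61
  Stage 2: F_2 = 10^(5.13/10) = 3.258, G_2 = 10^(−5.13/10) = 0.3069
Friis cascade:
  F = 1.231 + (3.258 − 1)/67.61 = 1.265
NF = 10 log₁₀(1.265) = 1.02 dB

1.02 dB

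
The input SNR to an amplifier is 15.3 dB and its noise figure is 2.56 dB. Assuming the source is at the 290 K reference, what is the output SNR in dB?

12.74 dB

By definition F = SNR_in/SNR_out, so in dB: SNR_out = SNR_in − NF
SNR_out = 15.3 − 2.56 = 12.74 dB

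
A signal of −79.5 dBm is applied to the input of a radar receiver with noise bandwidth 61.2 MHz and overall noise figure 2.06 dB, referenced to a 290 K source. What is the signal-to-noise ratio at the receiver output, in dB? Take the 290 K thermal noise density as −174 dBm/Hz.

14.6 dB

Noise floor: N = −174 + 10 log₁₀(B) + NF
10 log₁₀(6.12×10⁷) = 77.87 dB
N = −174 + 77.87 + 2.06 = −94.07 dBm
SNR = P_sig − N = −79.5 − (−94.07) = 14.57 dB → 14.6 dB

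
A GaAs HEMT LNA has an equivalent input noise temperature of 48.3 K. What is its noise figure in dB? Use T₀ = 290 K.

0.669 dB

F = 1 + T_e/T₀ = 1 + 48.3/290 = 1.16655
NF = 10 log₁₀(1.16655) = 0.669 dB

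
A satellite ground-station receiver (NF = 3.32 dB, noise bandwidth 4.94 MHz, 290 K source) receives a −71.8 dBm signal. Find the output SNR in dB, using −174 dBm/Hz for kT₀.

31.9 dB

Noise floor: N = −174 + 10 log₁₀(B) + NF
10 log₁₀(4.94×10⁶) = 66.94 dB
N = −174 + 66.94 + 3.32 = −103.74 dBm
SNR = P_sig − N = −71.8 − (−103.74) = 31.94 dB → 31.9 dB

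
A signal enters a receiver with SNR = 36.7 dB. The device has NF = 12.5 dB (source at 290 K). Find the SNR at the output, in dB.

By definition F = SNR_in/SNR_out, so in dB: SNR_out = SNR_in − NF
SNR_out = 36.7 − 12.5 = 24.2 dB

24.2 dB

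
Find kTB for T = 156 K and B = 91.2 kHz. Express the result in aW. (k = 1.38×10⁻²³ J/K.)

P_n = kTB = 1.38×10⁻²³ × 156 × 9.12×10⁴ = 1.96×10⁻¹⁶ W = 196 aW

196 aW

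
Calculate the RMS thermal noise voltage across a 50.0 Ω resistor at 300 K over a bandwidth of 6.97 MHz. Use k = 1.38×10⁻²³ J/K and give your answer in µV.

2.40 µV

V_n = √(4kTRB)
4kTRB = 4 × 1.38×10⁻²³ × 300 × 5.00×10¹ × 6.97×10⁶ = 5.77×10⁻¹² V²
V_n = √(5.77×10⁻¹²) = 2.40×10⁻⁶ V = 2.40 µV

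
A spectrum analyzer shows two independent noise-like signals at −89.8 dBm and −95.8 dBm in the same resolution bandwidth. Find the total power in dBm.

−88.8 dBm

Convert to linear, add, convert back:
P₁ = 1.05×10⁻¹² W, P₂ = 2.63×10⁻¹³ W
P_tot = 1.31×10⁻¹² W → 10 log₁₀(P_tot / 10⁻³) = −88.8 dBm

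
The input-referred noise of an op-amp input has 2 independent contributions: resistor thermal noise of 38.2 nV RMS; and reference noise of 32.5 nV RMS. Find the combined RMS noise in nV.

50.2 nV

Uncorrelated sources add in power (mean-square): V_tot = √(ΣV_i²)
V_tot = √[(3.82×10⁻⁸)² + (3.25×10⁻⁸)²] = 5.02×10⁻⁸ V = 50.2 nV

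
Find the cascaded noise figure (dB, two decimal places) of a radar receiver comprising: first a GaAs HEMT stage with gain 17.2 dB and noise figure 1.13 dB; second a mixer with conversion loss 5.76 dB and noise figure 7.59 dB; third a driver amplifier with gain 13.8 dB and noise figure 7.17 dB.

2.28 dB

Convert to linear (a loss of L dB is a gain of −L dB): F_i = 10^(NF_i/10), G_i = 10^(G_i,dB/10)
  Stage 1: F_1 = 10^(1.13/10) = 1.297, G_1 = 10^(17.2/10) = 52.48
  Stage 2: F_2 = 10^(7.59/10) = 5.741, G_2 = 10^(−5.76/10) = 0.2655
  Stage 3: F_3 = 10^(7.17/10) = 5.212, G_3 = 10^(13.8/10) = 23.99
Friis cascade:
  F = 1.297 + (5.741 − 1)/52.48 + (5.212 − 1)/13.93 = 1.690
NF = 10 log₁₀(1.690) = 2.28 dB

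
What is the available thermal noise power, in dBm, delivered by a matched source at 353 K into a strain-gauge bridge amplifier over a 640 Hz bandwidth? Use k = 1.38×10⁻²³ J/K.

P_n = kTB = 1.38×10⁻²³ × 353 × 6.40×10² = 3.12×10⁻¹⁸ W
In dBm: 10 log₁₀(3.12×10⁻¹⁸ / 10⁻³) = −145.1 dBm

−145.1 dBm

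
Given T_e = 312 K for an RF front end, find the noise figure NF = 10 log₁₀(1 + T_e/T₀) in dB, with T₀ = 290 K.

3.17 dB

F = 1 + T_e/T₀ = 1 + 312/290 = 2.07586
NF = 10 log₁₀(2.07586) = 3.17 dB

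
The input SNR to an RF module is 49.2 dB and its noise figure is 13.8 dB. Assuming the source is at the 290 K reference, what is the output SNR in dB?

35.4 dB

By definition F = SNR_in/SNR_out, so in dB: SNR_out = SNR_in − NF
SNR_out = 49.2 − 13.8 = 35.4 dB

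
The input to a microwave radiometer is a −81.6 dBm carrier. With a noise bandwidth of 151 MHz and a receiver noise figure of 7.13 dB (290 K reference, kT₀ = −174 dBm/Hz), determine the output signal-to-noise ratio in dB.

3.5 dB

Noise floor: N = −174 + 10 log₁₀(B) + NF
10 log₁₀(1.51×10⁸) = 81.79 dB
N = −174 + 81.79 + 7.13 = −85.08 dBm
SNR = P_sig − N = −81.6 − (−85.08) = 3.48 dB → 3.5 dB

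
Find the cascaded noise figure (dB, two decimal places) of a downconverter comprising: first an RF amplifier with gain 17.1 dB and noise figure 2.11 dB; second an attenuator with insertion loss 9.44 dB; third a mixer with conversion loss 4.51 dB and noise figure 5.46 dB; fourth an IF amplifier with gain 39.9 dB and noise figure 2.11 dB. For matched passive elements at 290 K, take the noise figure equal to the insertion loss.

4.00 dB

Convert to linear (a loss of L dB is a gain of −L dB): F_i = 10^(NF_i/10), G_i = 10^(G_i,dB/10)
  Stage 1: F_1 = 10^(2.11/10) = 1.626, G_1 = 10^(17.1/10) = 51.29
  Stage 2: F_2 = 10^(9.44/10) = 8.790, G_2 = 10^(−9.44/10) = 0.1138
  Stage 3: F_3 = 10^(5.46/10) = 3.516, G_3 = 10^(−4.51/10) = 0.3540
  Stage 4: F_4 = 10^(2.11/10) = 1.626, G_4 = 10^(39.9/10) = 9772
Friis cascade:
  F = 1.626 + (8.790 − 1)/51.29 + (3.516 − 1)/5.834 + (1.626 − 1)/2.065 = 2.511
NF = 10 log₁₀(2.511) = 4.00 dB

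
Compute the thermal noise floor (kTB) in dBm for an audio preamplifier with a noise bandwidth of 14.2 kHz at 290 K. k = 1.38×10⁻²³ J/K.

−132.5 dBm

P_n = kTB = 1.38×10⁻²³ × 290 × 1.42×10⁴ = 5.68×10⁻¹⁷ W
In dBm: 10 log₁₀(5.68×10⁻¹⁷ / 10⁻³) = −132.5 dBm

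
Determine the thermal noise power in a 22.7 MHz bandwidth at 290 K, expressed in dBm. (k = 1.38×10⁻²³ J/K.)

−100.4 dBm

P_n = kTB = 1.38×10⁻²³ × 290 × 2.27×10⁷ = 9.08×10⁻¹⁴ W
In dBm: 10 log₁₀(9.08×10⁻¹⁴ / 10⁻³) = −100.4 dBm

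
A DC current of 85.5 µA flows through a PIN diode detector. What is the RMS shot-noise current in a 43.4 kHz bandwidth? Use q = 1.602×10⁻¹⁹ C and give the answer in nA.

1.09 nA

I_n = √(2qI·B)
2qI·B = 2 × 1.602×10⁻¹⁹ × 8.55×10⁻⁵ × 4.34×10⁴ = 1.19×10⁻¹⁸ A²
I_n = √(1.19×10⁻¹⁸) = 1.09×10⁻⁹ A = 1.09 nA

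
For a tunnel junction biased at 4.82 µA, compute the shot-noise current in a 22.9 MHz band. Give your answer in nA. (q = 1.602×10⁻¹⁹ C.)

I_n = √(2qI·B)
2qI·B = 2 × 1.602×10⁻¹⁹ × 4.82×10⁻⁶ × 2.29×10⁷ = 3.54×10⁻¹⁷ A²
I_n = √(3.54×10⁻¹⁷) = 5.95×10⁻⁹ A = 5.95 nA

5.95 nA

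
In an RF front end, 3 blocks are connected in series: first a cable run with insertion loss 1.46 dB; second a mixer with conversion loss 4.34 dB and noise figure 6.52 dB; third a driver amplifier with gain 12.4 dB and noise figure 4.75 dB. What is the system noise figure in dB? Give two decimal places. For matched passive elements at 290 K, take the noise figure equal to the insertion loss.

Convert to linear (a loss of L dB is a gain of −L dB): F_i = 10^(NF_i/10), G_i = 10^(G_i,dB/10)
  Stage 1: F_1 = 10^(1.46/10) = 1.400, G_1 = 10^(−1.46/10) = 0.7145
  Stage 2: F_2 = 10^(6.52/10) = 4.487, G_2 = 10^(−4.34/10) = 0.3681
  Stage 3: F_3 = 10^(4.75/10) = 2.985, G_3 = 10^(12.4/10) = 17.38
Friis cascade:
  F = 1.400 + (4.487 − 1)/0.7145 + (2.985 − 1)/0.2630 = 13.83
NF = 10 log₁₀(13.83) = 11.41 dB

11.41 dB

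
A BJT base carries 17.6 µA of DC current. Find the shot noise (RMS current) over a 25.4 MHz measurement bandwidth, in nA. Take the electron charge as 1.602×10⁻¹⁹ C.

I_n = √(2qI·B)
2qI·B = 2 × 1.602×10⁻¹⁹ × 1.76×10⁻⁵ × 2.54×10⁷ = 1.43×10⁻¹⁶ A²
I_n = √(1.43×10⁻¹⁶) = 1.20×10⁻⁸ A = 12.0 nA

12.0 nA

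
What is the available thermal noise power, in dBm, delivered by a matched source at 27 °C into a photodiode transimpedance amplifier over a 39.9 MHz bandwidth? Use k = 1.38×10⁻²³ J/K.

T = 27 °C + 273.15 = 300.15 K
P_n = kTB = 1.38×10⁻²³ × 300.15 × 3.99×10⁷ = 1.65×10⁻¹³ W
In dBm: 10 log₁₀(1.65×10⁻¹³ / 10⁻³) = −97.8 dBm

−97.8 dBm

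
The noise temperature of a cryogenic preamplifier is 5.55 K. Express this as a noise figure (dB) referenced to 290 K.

0.082 dB

F = 1 + T_e/T₀ = 1 + 5.55/290 = 1.01914
NF = 10 log₁₀(1.01914) = 0.082 dB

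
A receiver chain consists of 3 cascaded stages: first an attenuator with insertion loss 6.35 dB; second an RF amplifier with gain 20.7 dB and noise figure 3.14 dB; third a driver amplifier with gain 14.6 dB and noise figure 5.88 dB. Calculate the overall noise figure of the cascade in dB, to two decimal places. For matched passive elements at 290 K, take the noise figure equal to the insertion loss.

Convert to linear (a loss of L dB is a gain of −L dB): F_i = 10^(NF_i/10), G_i = 10^(G_i,dB/10)
  Stage 1: F_1 = 10^(6.35/10) = 4.315, G_1 = 10^(−6.35/10) = 0.2317
  Stage 2: F_2 = 10^(3.14/10) = 2.061, G_2 = 10^(20.7/10) = 117.5
  Stage 3: F_3 = 10^(5.88/10) = 3.873, G_3 = 10^(14.6/10) = 28.84
Friis cascade:
  F = 4.315 + (2.061 − 1)/0.2317 + (3.873 − 1)/27.23 = 8.998
NF = 10 log₁₀(8.998) = 9.54 dB

9.54 dB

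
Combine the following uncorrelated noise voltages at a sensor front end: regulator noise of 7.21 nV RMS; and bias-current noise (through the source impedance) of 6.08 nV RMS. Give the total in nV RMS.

Uncorrelated sources add in power (mean-square): V_tot = √(ΣV_i²)
V_tot = √[(7.21×10⁻⁹)² + (6.08×10⁻⁹)²] = 9.43×10⁻⁹ V = 9.43 nV

9.43 nV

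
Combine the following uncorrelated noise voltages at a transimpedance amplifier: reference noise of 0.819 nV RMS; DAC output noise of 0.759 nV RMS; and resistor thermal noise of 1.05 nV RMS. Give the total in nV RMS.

1.53 nV

Uncorrelated sources add in power (mean-square): V_tot = √(ΣV_i²)
V_tot = √[(8.19×10⁻¹⁰)² + (7.59×10⁻¹⁰)² + (1.05×10⁻⁹)²] = 1.53×10⁻⁹ V = 1.53 nV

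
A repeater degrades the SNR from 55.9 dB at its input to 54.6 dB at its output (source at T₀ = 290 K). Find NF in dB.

NF (dB) = SNR_in(dB) − SNR_out(dB) when the source is at T₀
NF = 55.9 − 54.6 = 1.3 dB

1.3 dB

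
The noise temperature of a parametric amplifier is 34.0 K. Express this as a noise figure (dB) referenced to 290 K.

0.481 dB

F = 1 + T_e/T₀ = 1 + 34.0/290 = 1.11724
NF = 10 log₁₀(1.11724) = 0.481 dB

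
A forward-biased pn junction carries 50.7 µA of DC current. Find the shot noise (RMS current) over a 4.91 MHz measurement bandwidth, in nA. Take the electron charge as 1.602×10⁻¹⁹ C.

I_n = √(2qI·B)
2qI·B = 2 × 1.602×10⁻¹⁹ × 5.07×10⁻⁵ × 4.91×10⁶ = 7.98×10⁻¹⁷ A²
I_n = √(7.98×10⁻¹⁷) = 8.93×10⁻⁹ A = 8.93 nA

8.93 nA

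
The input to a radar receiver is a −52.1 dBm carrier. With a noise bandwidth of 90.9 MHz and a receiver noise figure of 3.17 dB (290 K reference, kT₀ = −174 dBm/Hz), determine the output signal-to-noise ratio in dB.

Noise floor: N = −174 + 10 log₁₀(B) + NF
10 log₁₀(9.09×10⁷) = 79.59 dB
N = −174 + 79.59 + 3.17 = −91.24 dBm
SNR = P_sig − N = −52.1 − (−91.24) = 39.14 dB → 39.1 dB

39.1 dB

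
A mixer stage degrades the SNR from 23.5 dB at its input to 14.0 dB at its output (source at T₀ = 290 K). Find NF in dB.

9.5 dB

NF (dB) = SNR_in(dB) − SNR_out(dB) when the source is at T₀
NF = 23.5 − 14.0 = 9.5 dB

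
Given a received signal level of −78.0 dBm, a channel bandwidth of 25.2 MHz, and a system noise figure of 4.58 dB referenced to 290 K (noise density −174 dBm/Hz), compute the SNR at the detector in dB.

Noise floor: N = −174 + 10 log₁₀(B) + NF
10 log₁₀(2.52×10⁷) = 74.01 dB
N = −174 + 74.01 + 4.58 = −95.41 dBm
SNR = P_sig − N = −78.0 − (−95.41) = 17.41 dB → 17.4 dB

17.4 dB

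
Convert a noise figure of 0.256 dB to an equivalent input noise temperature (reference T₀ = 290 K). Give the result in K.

17.6 K

F = 10^(0.256/10) = 1.06072
T_e = (F − 1)·T₀ = (1.06072 − 1) × 290 = 17.6 K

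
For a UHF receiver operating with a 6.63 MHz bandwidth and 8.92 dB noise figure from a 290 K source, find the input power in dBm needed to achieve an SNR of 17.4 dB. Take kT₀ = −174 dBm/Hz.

−79.5 dBm

Sensitivity = −174 + 10 log₁₀(B) + NF + SNR_min
= −174 + 68.22 + 8.92 + 17.4
= −79.46 dBm → −79.5 dBm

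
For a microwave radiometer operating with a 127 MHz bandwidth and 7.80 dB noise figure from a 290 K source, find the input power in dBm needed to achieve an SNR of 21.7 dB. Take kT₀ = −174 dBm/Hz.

−63.5 dBm

Sensitivity = −174 + 10 log₁₀(B) + NF + SNR_min
= −174 + 81.04 + 7.80 + 21.7
= −63.46 dBm → −63.5 dBm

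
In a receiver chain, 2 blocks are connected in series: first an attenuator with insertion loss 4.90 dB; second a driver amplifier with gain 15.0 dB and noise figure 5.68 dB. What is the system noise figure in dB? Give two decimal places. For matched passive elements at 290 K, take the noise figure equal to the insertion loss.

Convert to linear (a loss of L dB is a gain of −L dB): F_i = 10^(NF_i/10), G_i = 10^(G_i,dB/10)
  Stage 1: F_1 = 10^(4.90/10) = 3.090, G_1 = 10^(−4.90/10) = 0.3236
  Stage 2: F_2 = 10^(5.68/10) = 3.698, G_2 = 10^(15.0/10) = 31.62
Friis cascade:
  F = 3.090 + (3.698 − 1)/0.3236 = 11.43
NF = 10 log₁₀(11.43) = 10.58 dB

10.58 dB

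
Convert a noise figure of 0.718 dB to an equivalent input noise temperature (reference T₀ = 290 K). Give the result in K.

F = 10^(0.718/10) = 1.17978
T_e = (F − 1)·T₀ = (1.17978 − 1) × 290 = 52.1 K

52.1 K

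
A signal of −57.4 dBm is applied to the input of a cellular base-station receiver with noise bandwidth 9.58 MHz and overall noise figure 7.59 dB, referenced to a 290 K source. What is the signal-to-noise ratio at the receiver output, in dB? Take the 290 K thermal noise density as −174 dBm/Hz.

39.2 dB

Noise floor: N = −174 + 10 log₁₀(B) + NF
10 log₁₀(9.58×10⁶) = 69.81 dB
N = −174 + 69.81 + 7.59 = −96.60 dBm
SNR = P_sig − N = −57.4 − (−96.60) = 39.20 dB → 39.2 dB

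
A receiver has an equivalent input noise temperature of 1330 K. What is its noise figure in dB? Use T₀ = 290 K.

7.47 dB

F = 1 + T_e/T₀ = 1 + 1330/290 = 5.58621
NF = 10 log₁₀(5.58621) = 7.47 dB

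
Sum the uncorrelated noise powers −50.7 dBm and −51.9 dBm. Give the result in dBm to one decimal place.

Convert to linear, add, convert back:
P₁ = 8.51×10⁻⁹ W, P₂ = 6.46×10⁻⁹ W
P_tot = 1.50×10⁻⁸ W → 10 log₁₀(P_tot / 10⁻³) = −48.2 dBm

−48.2 dBm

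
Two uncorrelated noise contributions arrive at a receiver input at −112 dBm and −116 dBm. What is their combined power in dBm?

−110.5 dBm

Convert to linear, add, convert back:
P₁ = 6.31×10⁻¹⁵ W, P₂ = 2.51×10⁻¹⁵ W
P_tot = 8.82×10⁻¹⁵ W → 10 log₁₀(P_tot / 10⁻³) = −110.5 dBm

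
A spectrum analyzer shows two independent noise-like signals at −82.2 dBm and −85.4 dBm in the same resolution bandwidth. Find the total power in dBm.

−80.5 dBm

Convert to linear, add, convert back:
P₁ = 6.03×10⁻¹² W, P₂ = 2.88×10⁻¹² W
P_tot = 8.91×10⁻¹² W → 10 log₁₀(P_tot / 10⁻³) = −80.5 dBm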